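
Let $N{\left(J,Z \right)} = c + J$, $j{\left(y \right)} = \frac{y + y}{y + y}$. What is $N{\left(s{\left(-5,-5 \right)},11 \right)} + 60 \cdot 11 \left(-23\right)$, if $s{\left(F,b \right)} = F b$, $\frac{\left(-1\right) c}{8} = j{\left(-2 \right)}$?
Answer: $-15163$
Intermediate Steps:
$j{\left(y \right)} = 1$ ($j{\left(y \right)} = \frac{2 y}{2 y} = 2 y \frac{1}{2 y} = 1$)
$c = -8$ ($c = \left(-8\right) 1 = -8$)
$N{\left(J,Z \right)} = -8 + J$
$N{\left(s{\left(-5,-5 \right)},11 \right)} + 60 \cdot 11 \left(-23\right) = \left(-8 - -25\right) + 60 \cdot 11 \left(-23\right) = \left(-8 + 25\right) + 60 \left(-253\right) = 17 - 15180 = -15163$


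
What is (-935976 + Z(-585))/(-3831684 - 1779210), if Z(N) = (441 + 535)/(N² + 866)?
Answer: 160562470420/962523616677 ≈ 0.16681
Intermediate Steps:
Z(N) = 976/(866 + N²)
(-935976 + Z(-585))/(-3831684 - 1779210) = (-935976 + 976/(866 + (-585)²))/(-3831684 - 1779210) = (-935976 + 976/(866 + 342225))/(-5610894) = (-935976 + 976/343091)*(-1/5610894) = -321124940840/343091*(-1/5610894) = 160562470420/962523616677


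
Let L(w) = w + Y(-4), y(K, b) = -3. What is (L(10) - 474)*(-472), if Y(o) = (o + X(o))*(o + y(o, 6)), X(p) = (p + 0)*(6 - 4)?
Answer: 179360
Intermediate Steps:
X(p) = 2*p (X(p) = p*2 = 2*p)
Y(o) = 3*o*(-3 + o) (Y(o) = (o + 2*o)*(o - 3) = (3*o)*(-3 + o) = 3*o*(-3 + o))
L(w) = 84 + w (L(w) = w + 3*(-4)*(-3 - 4) = w + 3*(-4)*(-7) = w + 84 = 84 + w)
(L(10) - 474)*(-472) = ((84 + 10) - 474)*(-472) = (94 - 474)*(-472) = -380*(-472) = 179360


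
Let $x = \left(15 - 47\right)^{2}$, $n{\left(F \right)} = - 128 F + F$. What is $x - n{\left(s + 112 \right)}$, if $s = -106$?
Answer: $1786$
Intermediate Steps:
$n{\left(F \right)} = - 127 F$
$x = 1024$ ($x = \left(-32\right)^{2} = 1024$)
$x - n{\left(s + 112 \right)} = 1024 - - 127 \left(-106 + 112\right) = 1024 - \left(-127\right) 6 = 1024 - -762 = 1024 + 762 = 1786$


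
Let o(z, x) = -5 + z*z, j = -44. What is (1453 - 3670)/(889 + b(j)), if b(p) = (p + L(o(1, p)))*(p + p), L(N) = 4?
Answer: -2217/4409 ≈ -0.50284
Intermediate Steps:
o(z, x) = -5 + z²
b(p) = 2*p*(4 + p) (b(p) = (p + 4)*(p + p) = (4 + p)*(2*p) = 2*p*(4 + p))
(1453 - 3670)/(889 + b(j)) = (1453 - 3670)/(889 + 2*(-44)*(4 - 44)) = -2217/(889 + 2*(-44)*(-40)) = -2217/(889 + 3520) = -2217/4409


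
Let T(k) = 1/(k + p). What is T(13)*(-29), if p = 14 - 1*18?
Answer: -29/9 ≈ -3.2222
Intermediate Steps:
p = -4 (p = 14 - 18 = -4)
T(k) = 1/(-4 + k) (T(k) = 1/(k - 4) = 1/(-4 + k))
T(13)*(-29) = -29/(-4 + 13) = -29/9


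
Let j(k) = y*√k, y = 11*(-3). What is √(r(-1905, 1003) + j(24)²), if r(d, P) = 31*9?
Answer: 3*√2935 ≈ 162.53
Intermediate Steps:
y = -33
r(d, P) = 279
j(k) = -33*√k
√(r(-1905, 1003) + j(24)²) = √(279 + (-66*√6)²) = √(279 + 26136) = √26415 = 3*√2935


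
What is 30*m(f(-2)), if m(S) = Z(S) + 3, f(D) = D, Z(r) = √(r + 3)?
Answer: 120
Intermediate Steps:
Z(r) = √(3 + r)
m(S) = 3 + √(3 + S) (m(S) = √(3 + S) + 3 = 3 + √(3 + S))
30*m(f(-2)) = 30*(3 + √(3 - 2)) = 30*(3 + √1) = 30*(3 + 1) = 30*4 = 120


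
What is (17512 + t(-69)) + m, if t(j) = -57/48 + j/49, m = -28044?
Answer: -8259123/784 ≈ -10535.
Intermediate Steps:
t(j) = -19/16 + j/49 (t(j) = -57*1/48 + j*(1/49) = -19/16 + j/49)
(17512 + t(-69)) + m = (17512 + (-19/16 + (1/49)*(-69))) - 28044 = (17512 + (-19/16 - 69/49)) - 28044 = (17512 - 2035/784) - 28044 = 13727373/784 - 28044 = -8259123/784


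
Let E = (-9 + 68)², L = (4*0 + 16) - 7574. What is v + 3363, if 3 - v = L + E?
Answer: 7443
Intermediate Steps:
L = -7558 (L = (0 + 16) - 7574 = 16 - 7574 = -7558)
E = 3481 (E = 59² = 3481)
v = 4080 (v = 3 - (-7558 + 3481) = 3 - 1*(-4077) = 3 + 4077 = 4080)
v + 3363 = 4080 + 3363 = 7443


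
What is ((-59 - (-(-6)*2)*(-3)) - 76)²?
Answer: 9801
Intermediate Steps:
((-59 - (-(-6)*2)*(-3)) - 76)² = ((-59 - (-2*(-6))*(-3)) - 76)² = ((-59 - 12*(-3)) - 76)² = ((-59 - 1*(-36)) - 76)² = ((-59 + 36) - 76)² = (-23 - 76)² = (-99)² = 9801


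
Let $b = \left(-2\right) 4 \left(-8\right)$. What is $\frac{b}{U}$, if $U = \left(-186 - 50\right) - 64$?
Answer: $- \frac{16}{75} \approx -0.21333$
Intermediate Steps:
$b = 64$ ($b = \left(-8\right) \left(-8\right) = 64$)
$U = -300$ ($U = -236 - 64 = -300$)
$\frac{b}{U} = \frac{64}{-300} = 64 \left(- \frac{1}{300}\right) = - \frac{16}{75}$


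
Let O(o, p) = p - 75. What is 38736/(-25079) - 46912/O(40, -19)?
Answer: 586432432/1178713 ≈ 497.52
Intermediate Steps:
O(o, p) = -75 + p
38736/(-25079) - 46912/O(40, -19) = 38736/(-25079) - 46912/(-75 - 19) = 38736*(-1/25079) - 46912/(-94) = -38736/25079 - 46912*(-1/94) = -38736/25079 + 23456/47 = 586432432/1178713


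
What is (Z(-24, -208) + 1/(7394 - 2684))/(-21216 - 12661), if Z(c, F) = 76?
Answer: -357961/159560670 ≈ -0.0022434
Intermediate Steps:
(Z(-24, -208) + 1/(7394 - 2684))/(-21216 - 12661) = (76 + 1/(7394 - 2684))/(-21216 - 12661) = (76 + 1/4710)/(-33877) = (76 + 1/4710)*(-1/33877) = (357961/4710)*(-1/33877) = -357961/159560670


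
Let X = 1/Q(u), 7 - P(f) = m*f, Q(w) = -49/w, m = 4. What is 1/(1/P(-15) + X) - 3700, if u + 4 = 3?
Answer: -425917/116 ≈ -3671.7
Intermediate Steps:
u = -1 (u = -4 + 3 = -1)
P(f) = 7 - 4*f
X = 1/49 (X = 1/(-49/(-1)) = 1/(-49*(-1)) = 1/49 ≈ 0.020408)
1/(1/P(-15) + X) - 3700 = 1/(1/(7 - 4*(-15)) + 1/49) - 3700 = 1/(1/(7 + 60) + 1/49) - 3700 = 1/(1/67 + 1/49) - 3700 = 1/(116/3283) - 3700 = 3283/116 - 3700 = -425917/116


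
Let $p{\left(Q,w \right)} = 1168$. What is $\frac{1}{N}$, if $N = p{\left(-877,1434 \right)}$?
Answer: $\frac{1}{1168} \approx 0.00085616$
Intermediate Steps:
$N = 1168$
$\frac{1}{N} = \frac{1}{1168}$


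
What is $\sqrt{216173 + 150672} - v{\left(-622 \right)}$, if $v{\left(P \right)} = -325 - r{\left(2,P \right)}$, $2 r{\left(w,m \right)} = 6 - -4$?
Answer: $330 + \sqrt{366845} \approx 935.68$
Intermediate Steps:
$r{\left(w,m \right)} = 5$ ($r{\left(w,m \right)} = \frac{6 - -4}{2} = \frac{6 + 4}{2} = \frac{1}{2} \cdot 10 = 5$)
$v{\left(P \right)} = -330$ ($v{\left(P \right)} = -325 - 5 = -330$)
$\sqrt{216173 + 150672} - v{\left(-622 \right)} = \sqrt{216173 + 150672} - -330 = \sqrt{366845} + 330 = 330 + \sqrt{366845}$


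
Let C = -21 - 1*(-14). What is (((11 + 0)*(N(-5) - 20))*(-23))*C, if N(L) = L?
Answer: -44275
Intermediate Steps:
C = -7 (C = -21 + 14 = -7)
(((11 + 0)*(N(-5) - 20))*(-23))*C = (((11 + 0)*(-5 - 20))*(-23))*(-7) = ((11*(-25))*(-23))*(-7) = -275*(-23)*(-7) = 6325*(-7) = -44275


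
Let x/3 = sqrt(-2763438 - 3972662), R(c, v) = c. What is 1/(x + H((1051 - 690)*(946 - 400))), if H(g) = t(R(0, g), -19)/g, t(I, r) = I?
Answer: -I*sqrt(67361)/2020830 ≈ -0.00012843*I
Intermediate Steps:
H(g) = 0 (H(g) = 0/g = 0)
x = 30*I*sqrt(67361) (x = 3*sqrt(-2763438 - 3972662) = 3*sqrt(-6736100) = 3*(10*I*sqrt(67361)) = 30*I*sqrt(67361) ≈ 7786.2*I)
1/(x + H((1051 - 690)*(946 - 400))) = 1/(30*I*sqrt(67361) + 0) = 1/(30*I*sqrt(67361)) = -I*sqrt(67361)/2020830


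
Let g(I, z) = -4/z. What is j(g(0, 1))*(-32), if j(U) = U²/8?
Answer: -64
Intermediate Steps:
j(U) = U²/8
j(g(0, 1))*(-32) = ((-4/1)²/8)*(-32) = ((-4*1)²/8)*(-32) = ((⅛)*(-4)²)*(-32) = ((⅛)*16)*(-32) = 2*(-32) = -64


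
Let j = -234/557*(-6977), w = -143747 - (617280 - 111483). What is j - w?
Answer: 363428626/557 ≈ 6.5248e+5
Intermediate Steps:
w = -649544 (w = -143747 - 1*505797 = -143747 - 505797 = -649544)
j = 1632618/557 (j = -234*1/557*(-6977) = -234/557*(-6977) = 1632618/557 ≈ 2931.1)
j - w = 1632618/557 - 1*(-649544) = 1632618/557 + 649544 = 363428626/557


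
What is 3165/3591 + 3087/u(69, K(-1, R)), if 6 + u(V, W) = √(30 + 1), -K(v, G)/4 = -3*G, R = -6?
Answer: -22165559/5985 - 3087*√31/5 ≈ -7141.1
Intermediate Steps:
K(v, G) = 12*G (K(v, G) = -(-12)*G = 12*G)
u(V, W) = -6 + √31 (u(V, W) = -6 + √(30 + 1) = -6 + √31)
3165/3591 + 3087/u(69, K(-1, R)) = 3165/3591 + 3087/(-6 + √31) = 3165*(1/3591) + 3087/(-6 + √31) = 1055/1197 + 3087/(-6 + √31)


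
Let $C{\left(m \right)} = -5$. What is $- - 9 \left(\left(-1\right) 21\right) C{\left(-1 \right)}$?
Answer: $945$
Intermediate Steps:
$- - 9 \left(\left(-1\right) 21\right) C{\left(-1 \right)} = - - 9 \left(\left(-1\right) 21\right) \left(-5\right) = - \left(-9\right) \left(-21\right) \left(-5\right) = - 189 \left(-5\right) = \left(-1\right) \left(-945\right) = 945$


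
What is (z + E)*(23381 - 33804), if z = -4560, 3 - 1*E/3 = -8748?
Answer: -226106139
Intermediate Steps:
E = 26253 (E = 9 - 3*(-8748) = 9 + 26244 = 26253)
(z + E)*(23381 - 33804) = (-4560 + 26253)*(23381 - 33804) = 21693*(-10423) = -226106139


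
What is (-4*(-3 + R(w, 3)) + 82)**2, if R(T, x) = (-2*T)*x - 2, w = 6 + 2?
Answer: 86436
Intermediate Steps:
w = 8
R(T, x) = -2 - 2*T*x (R(T, x) = -2*T*x - 2 = -2 - 2*T*x)
(-4*(-3 + R(w, 3)) + 82)**2 = (-4*(-3 + (-2 - 2*8*3)) + 82)**2 = (-4*(-3 + (-2 - 48)) + 82)**2 = (-4*(-3 - 50) + 82)**2 = (-4*(-53) + 82)**2 = (212 + 82)**2 = 294**2 = 86436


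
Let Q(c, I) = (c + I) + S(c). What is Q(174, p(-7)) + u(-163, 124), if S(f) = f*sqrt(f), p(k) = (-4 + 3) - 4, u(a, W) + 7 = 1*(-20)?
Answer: 142 + 174*sqrt(174) ≈ 2437.2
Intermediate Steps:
u(a, W) = -27 (u(a, W) = -7 + 1*(-20) = -7 - 20 = -27)
p(k) = -5 (p(k) = -1 - 4 = -5)
S(f) = f**(3/2)
Q(c, I) = I + c + c**(3/2) (Q(c, I) = (c + I) + c**(3/2) = (I + c) + c**(3/2) = I + c + c**(3/2))
Q(174, p(-7)) + u(-163, 124) = (-5 + 174 + 174**(3/2)) - 27 = (-5 + 174 + 174*sqrt(174)) - 27 = (169 + 174*sqrt(174)) - 27 = 142 + 174*sqrt(174)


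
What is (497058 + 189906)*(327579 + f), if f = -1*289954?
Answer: 25847020500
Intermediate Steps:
f = -289954
(497058 + 189906)*(327579 + f) = (497058 + 189906)*(327579 - 289954) = 686964*37625 = 25847020500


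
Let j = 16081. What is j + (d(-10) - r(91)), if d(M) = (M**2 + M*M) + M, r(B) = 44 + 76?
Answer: 16151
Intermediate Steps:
r(B) = 120
d(M) = M + 2*M**2 (d(M) = (M**2 + M**2) + M = 2*M**2 + M = M + 2*M**2)
j + (d(-10) - r(91)) = 16081 + (-10*(1 + 2*(-10)) - 1*120) = 16081 + (-10*(1 - 20) - 120) = 16081 + (-10*(-19) - 120) = 16081 + (190 - 120) = 16081 + 70 = 16151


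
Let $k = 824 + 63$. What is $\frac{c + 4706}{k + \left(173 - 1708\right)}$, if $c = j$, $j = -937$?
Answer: $- \frac{3769}{648} \approx -5.8164$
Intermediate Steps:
$k = 887$
$c = -937$
$\frac{c + 4706}{k + \left(173 - 1708\right)} = \frac{-937 + 4706}{887 + \left(173 - 1708\right)} = \frac{3769}{887 + \left(173 - 1708\right)} = \frac{3769}{887 - 1535} = \frac{3769}{-648} = 3769 \left(- \frac{1}{648}\right) = - \frac{3769}{648}$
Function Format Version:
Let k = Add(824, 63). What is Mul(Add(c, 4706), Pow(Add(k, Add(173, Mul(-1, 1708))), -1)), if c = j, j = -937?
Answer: Rational(-3769, 648) ≈ -5.8164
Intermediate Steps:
k = 887
c = -937
Mul(Add(c, 4706), Pow(Add(k, Add(173, Mul(-1, 1708))), -1)) = Mul(Add(-937, 4706), Pow(Add(887, Add(173, Mul(-1, 1708))), -1)) = Mul(3769, Pow(Add(887, Add(173, -1708)), -1)) = Mul(3769, Pow(Add(887, -1535), -1)) = Mul(3769, Pow(-648, -1)) = Mul(3769, Rational(-1, 648)) = Rational(-3769, 648)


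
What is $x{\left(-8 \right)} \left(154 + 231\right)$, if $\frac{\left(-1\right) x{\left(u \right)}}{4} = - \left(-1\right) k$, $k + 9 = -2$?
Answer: $16940$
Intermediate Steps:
$k = -11$ ($k = -9 - 2 = -11$)
$x{\left(u \right)} = 44$ ($x{\left(u \right)} = - 4 \left(- \left(-1\right) \left(-11\right)\right) = - 4 \left(\left(-1\right) 11\right) = \left(-4\right) \left(-11\right) = 44$)
$x{\left(-8 \right)} \left(154 + 231\right) = 44 \left(154 + 231\right) = 44 \cdot 385 = 16940$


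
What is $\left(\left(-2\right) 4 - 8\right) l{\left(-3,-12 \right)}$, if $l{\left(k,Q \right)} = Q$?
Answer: $192$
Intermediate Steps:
$\left(\left(-2\right) 4 - 8\right) l{\left(-3,-12 \right)} = \left(\left(-2\right) 4 - 8\right) \left(-12\right) = \left(-8 - 8\right) \left(-12\right) = \left(-16\right) \left(-12\right) = 192$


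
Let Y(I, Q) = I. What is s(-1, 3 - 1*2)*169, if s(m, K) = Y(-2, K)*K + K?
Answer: -169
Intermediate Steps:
s(m, K) = -K (s(m, K) = -2*K + K = -K)
s(-1, 3 - 1*2)*169 = -(3 - 1*2)*169 = -(3 - 2)*169 = -1*1*169 = -1*169 = -169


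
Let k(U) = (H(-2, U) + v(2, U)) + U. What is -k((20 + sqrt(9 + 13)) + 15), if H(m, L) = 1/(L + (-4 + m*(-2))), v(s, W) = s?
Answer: -44546/1203 - 1202*sqrt(22)/1203 ≈ -41.716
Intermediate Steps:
H(m, L) = 1/(-4 + L - 2*m) (H(m, L) = 1/(L + (-4 - 2*m)) = 1/(-4 + L - 2*m))
k(U) = 2 + U + 1/U (k(U) = (-1/(4 - U + 2*(-2)) + 2) + U = (-1/(4 - U - 4) + 2) + U = (-1/((-U)) + 2) + U = (-(-1)/U + 2) + U = (1/U + 2) + U = (2 + 1/U) + U = 2 + U + 1/U)
-k((20 + sqrt(9 + 13)) + 15) = -(2 + ((20 + sqrt(9 + 13)) + 15) + 1/((20 + sqrt(9 + 13)) + 15)) = -(2 + ((20 + sqrt(22)) + 15) + 1/((20 + sqrt(22)) + 15)) = -(2 + (35 + sqrt(22)) + 1/(35 + sqrt(22))) = -(37 + sqrt(22) + 1/(35 + sqrt(22))) = -37 - sqrt(22) - 1/(35 + sqrt(22))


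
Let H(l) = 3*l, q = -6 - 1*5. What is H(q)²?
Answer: 1089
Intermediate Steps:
q = -11 (q = -6 - 5 = -11)
H(q)² = (3*(-11))² = (-33)² = 1089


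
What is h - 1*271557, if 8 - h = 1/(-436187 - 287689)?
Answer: -196567803923/723876 ≈ -2.7155e+5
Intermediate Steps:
h = 5791009/723876 (h = 8 - 1/(-436187 - 287689) = 8 - 1/(-723876) = 8 - 1*(-1/723876) = 8 + 1/723876 = 5791009/723876 ≈ 8.0000)
h - 1*271557 = 5791009/723876 - 1*271557 = 5791009/723876 - 271557 = -196567803923/723876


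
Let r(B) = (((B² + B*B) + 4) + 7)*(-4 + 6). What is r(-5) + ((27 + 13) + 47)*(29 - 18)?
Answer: 1079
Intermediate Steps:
r(B) = 22 + 4*B² (r(B) = (((B² + B²) + 4) + 7)*2 = ((2*B² + 4) + 7)*2 = ((4 + 2*B²) + 7)*2 = (11 + 2*B²)*2 = 22 + 4*B²)
r(-5) + ((27 + 13) + 47)*(29 - 18) = (22 + 4*(-5)²) + ((27 + 13) + 47)*(29 - 18) = (22 + 4*25) + (40 + 47)*11 = (22 + 100) + 87*11 = 122 + 957 = 1079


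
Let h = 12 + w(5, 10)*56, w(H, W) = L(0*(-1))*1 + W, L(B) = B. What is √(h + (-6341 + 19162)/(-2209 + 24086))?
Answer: √274041474805/21877 ≈ 23.929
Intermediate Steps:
w(H, W) = W (w(H, W) = (0*(-1))*1 + W = 0*1 + W = 0 + W = W)
h = 572 (h = 12 + 10*56 = 12 + 560 = 572)
√(h + (-6341 + 19162)/(-2209 + 24086)) = √(572 + (-6341 + 19162)/(-2209 + 24086)) = √(572 + 12821/21877) = √(12526465/21877) = √274041474805/21877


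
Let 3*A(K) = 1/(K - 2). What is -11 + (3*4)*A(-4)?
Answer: -35/3 ≈ -11.667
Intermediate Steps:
A(K) = 1/(3*(-2 + K)) (A(K) = 1/(3*(K - 2)) = 1/(3*(-2 + K)))
-11 + (3*4)*A(-4) = -11 + (3*4)*(1/(3*(-2 - 4))) = -11 + 12*((⅓)/(-6)) = -11 + 12*((⅓)*(-⅙)) = -11 + 12*(-1/18) = -11 - ⅔ = -35/3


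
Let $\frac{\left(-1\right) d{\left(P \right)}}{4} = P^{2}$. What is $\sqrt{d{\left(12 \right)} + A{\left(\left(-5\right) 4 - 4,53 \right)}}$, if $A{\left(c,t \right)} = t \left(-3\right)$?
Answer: $7 i \sqrt{15} \approx 27.111 i$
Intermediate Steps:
$A{\left(c,t \right)} = - 3 t$
$d{\left(P \right)} = - 4 P^{2}$
$\sqrt{d{\left(12 \right)} + A{\left(\left(-5\right) 4 - 4,53 \right)}} = \sqrt{- 4 \cdot 12^{2} - 159} = \sqrt{\left(-4\right) 144 - 159} = \sqrt{-576 - 159} = \sqrt{-735} = 7 i \sqrt{15}$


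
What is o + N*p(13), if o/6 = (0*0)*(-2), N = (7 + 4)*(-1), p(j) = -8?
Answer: 88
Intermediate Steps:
N = -11 (N = 11*(-1) = -11)
o = 0 (o = 6*((0*0)*(-2)) = 6*(0*(-2)) = 6*0 = 0)
o + N*p(13) = 0 - 11*(-8) = 0 + 88 = 88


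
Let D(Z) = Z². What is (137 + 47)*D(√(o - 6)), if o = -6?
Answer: -2208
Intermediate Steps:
(137 + 47)*D(√(o - 6)) = (137 + 47)*(√(-6 - 6))² = 184*(√(-12))² = 184*(2*I*√3)² = 184*(-12) = -2208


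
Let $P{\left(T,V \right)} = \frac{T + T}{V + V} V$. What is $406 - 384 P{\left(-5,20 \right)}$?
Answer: $2326$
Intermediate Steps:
$P{\left(T,V \right)} = T$ ($P{\left(T,V \right)} = \frac{2 T}{2 V} V = 2 T \frac{1}{2 V} V = \frac{T}{V} V = T$)
$406 - 384 P{\left(-5,20 \right)} = 406 - -1920 = 406 + 1920 = 2326$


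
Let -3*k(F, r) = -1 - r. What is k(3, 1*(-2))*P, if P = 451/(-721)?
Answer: 451/2163 ≈ 0.20851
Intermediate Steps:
P = -451/721 (P = 451*(-1/721) = -451/721 ≈ -0.62552)
k(F, r) = ⅓ + r/3 (k(F, r) = -(-1 - r)/3 = ⅓ + r/3)
k(3, 1*(-2))*P = (⅓ + (1*(-2))/3)*(-451/721) = (⅓ + (⅓)*(-2))*(-451/721) = (⅓ - ⅔)*(-451/721) = -⅓*(-451/721) = 451/2163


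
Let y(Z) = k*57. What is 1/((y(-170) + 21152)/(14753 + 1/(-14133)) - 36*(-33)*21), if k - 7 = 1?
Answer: 52126037/1300516717542 ≈ 4.0081e-5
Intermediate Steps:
k = 8 (k = 7 + 1 = 8)
y(Z) = 456 (y(Z) = 8*57 = 456)
1/((y(-170) + 21152)/(14753 + 1/(-14133)) - 36*(-33)*21) = 1/((456 + 21152)/(14753 + 1/(-14133)) - 36*(-33)*21) = 1/(21608/(14753 - 1/14133) + 1188*21) = 1/(21608/(208504148/14133) + 24948) = 1/(21608*(14133/208504148) + 24948) = 1/(76346466/52126037 + 24948) = 1/(1300516717542/52126037) = 52126037/1300516717542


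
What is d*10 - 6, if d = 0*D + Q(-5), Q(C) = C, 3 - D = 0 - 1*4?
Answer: -56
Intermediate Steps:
D = 7 (D = 3 - (0 - 1*4) = 3 - (0 - 4) = 3 - 1*(-4) = 3 + 4 = 7)
d = -5 (d = 0*7 - 5 = 0 - 5 = -5)
d*10 - 6 = -5*10 - 6 = -50 - 6 = -56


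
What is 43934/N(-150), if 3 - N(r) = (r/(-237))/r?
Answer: 5206179/356 ≈ 14624.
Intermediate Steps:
N(r) = 712/237 (N(r) = 3 - r/(-237)/r = 3 - r*(-1/237)/r = 3 - (-r/237)/r = 3 - 1*(-1/237) = 3 + 1/237 = 712/237)
43934/N(-150) = 43934/(712/237) = 43934*(237/712) = 5206179/356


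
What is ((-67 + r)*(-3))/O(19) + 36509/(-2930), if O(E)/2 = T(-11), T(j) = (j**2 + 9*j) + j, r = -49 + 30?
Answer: -23629/32230 ≈ -0.73314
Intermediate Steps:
r = -19
T(j) = j**2 + 10*j
O(E) = 22 (O(E) = 2*(-11*(10 - 11)) = 2*(-11*(-1)) = 2*11 = 22)
((-67 + r)*(-3))/O(19) + 36509/(-2930) = ((-67 - 19)*(-3))/22 + 36509/(-2930) = -86*(-3)*(1/22) + 36509*(-1/2930) = 258*(1/22) - 36509/2930 = 129/11 - 36509/2930 = -23629/32230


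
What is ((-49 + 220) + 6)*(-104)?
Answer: -18408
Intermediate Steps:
((-49 + 220) + 6)*(-104) = (171 + 6)*(-104) = 177*(-104) = -18408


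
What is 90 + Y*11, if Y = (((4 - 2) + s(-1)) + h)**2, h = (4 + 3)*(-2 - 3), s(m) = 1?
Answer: 11354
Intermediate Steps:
h = -35 (h = 7*(-5) = -35)
Y = 1024 (Y = (((4 - 2) + 1) - 35)**2 = ((2 + 1) - 35)**2 = (3 - 35)**2 = (-32)**2 = 1024)
90 + Y*11 = 90 + 1024*11 = 90 + 11264 = 11354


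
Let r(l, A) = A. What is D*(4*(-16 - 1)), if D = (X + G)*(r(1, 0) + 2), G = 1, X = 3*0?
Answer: -136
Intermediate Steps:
X = 0
D = 2 (D = (0 + 1)*(0 + 2) = 1*2 = 2)
D*(4*(-16 - 1)) = 2*(4*(-16 - 1)) = 2*(4*(-17)) = 2*(-68) = -136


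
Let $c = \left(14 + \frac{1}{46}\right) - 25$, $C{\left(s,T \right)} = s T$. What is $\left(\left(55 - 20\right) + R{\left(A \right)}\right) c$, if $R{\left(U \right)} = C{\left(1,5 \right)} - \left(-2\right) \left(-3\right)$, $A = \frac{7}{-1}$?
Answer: $- \frac{8585}{23} \approx -373.26$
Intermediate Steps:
$C{\left(s,T \right)} = T s$
$A = -7$ ($A = 7 \left(-1\right) = -7$)
$c = - \frac{505}{46}$ ($c = \left(14 + \frac{1}{46}\right) - 25 = \frac{645}{46} - 25 = - \frac{505}{46} \approx -10.978$)
$R{\left(U \right)} = -1$ ($R{\left(U \right)} = 5 \cdot 1 - \left(-2\right) \left(-3\right) = 5 - 6 = -1$)
$\left(\left(55 - 20\right) + R{\left(A \right)}\right) c = \left(\left(55 - 20\right) - 1\right) \left(- \frac{505}{46}\right) = \left(35 - 1\right) \left(- \frac{505}{46}\right) = 34 \left(- \frac{505}{46}\right) = - \frac{8585}{23}$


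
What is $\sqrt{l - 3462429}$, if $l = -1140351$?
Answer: $6 i \sqrt{127855} \approx 2145.4 i$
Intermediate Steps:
$\sqrt{l - 3462429} = \sqrt{-1140351 - 3462429} = \sqrt{-4602780} = 6 i \sqrt{127855}$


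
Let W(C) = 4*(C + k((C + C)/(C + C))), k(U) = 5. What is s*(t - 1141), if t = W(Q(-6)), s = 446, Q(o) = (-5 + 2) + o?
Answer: -516022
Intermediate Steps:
Q(o) = -3 + o
W(C) = 20 + 4*C (W(C) = 4*(C + 5) = 4*(5 + C) = 20 + 4*C)
t = -16 (t = 20 + 4*(-3 - 6) = 20 + 4*(-9) = 20 - 36 = -16)
s*(t - 1141) = 446*(-16 - 1141) = 446*(-1157) = -516022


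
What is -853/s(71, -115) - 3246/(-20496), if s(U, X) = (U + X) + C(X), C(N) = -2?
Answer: 1469367/78568 ≈ 18.702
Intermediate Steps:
s(U, X) = -2 + U + X (s(U, X) = (U + X) - 2 = -2 + U + X)
-853/s(71, -115) - 3246/(-20496) = -853/(-2 + 71 - 115) - 3246/(-20496) = -853/(-46) - 3246*(-1/20496) = -853*(-1/46) + 541/3416 = 853/46 + 541/3416 = 1469367/78568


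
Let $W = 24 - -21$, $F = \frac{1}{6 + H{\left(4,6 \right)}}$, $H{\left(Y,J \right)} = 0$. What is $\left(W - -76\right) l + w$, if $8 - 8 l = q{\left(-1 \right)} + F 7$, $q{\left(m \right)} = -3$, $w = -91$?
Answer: $\frac{2771}{48} \approx 57.729$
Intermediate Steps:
$F = \frac{1}{6}$ ($F = \frac{1}{6 + 0} = \frac{1}{6} \approx 0.16667$)
$W = 45$ ($W = 24 + 21 = 45$)
$l = \frac{59}{48}$ ($l = 1 - \frac{-3 + \frac{1}{6} \cdot 7}{8} = 1 - \frac{-3 + \frac{7}{6}}{8} = 1 - - \frac{11}{48} = 1 + \frac{11}{48} = \frac{59}{48} \approx 1.2292$)
$\left(W - -76\right) l + w = \left(45 - -76\right) \frac{59}{48} - 91 = \left(45 + 76\right) \frac{59}{48} - 91 = 121 \cdot \frac{59}{48} - 91 = \frac{7139}{48} - 91 = \frac{2771}{48}$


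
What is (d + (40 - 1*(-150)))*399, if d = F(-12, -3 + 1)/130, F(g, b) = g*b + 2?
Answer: 379449/5 ≈ 75890.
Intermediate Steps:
F(g, b) = 2 + b*g (F(g, b) = b*g + 2 = 2 + b*g)
d = ⅕ (d = (2 + (-3 + 1)*(-12))/130 = (2 - 2*(-12))*(1/130) = (2 + 24)*(1/130) = 26*(1/130) = ⅕ ≈ 0.20000)
(d + (40 - 1*(-150)))*399 = (⅕ + (40 - 1*(-150)))*399 = (⅕ + (40 + 150))*399 = (⅕ + 190)*399 = (951/5)*399 = 379449/5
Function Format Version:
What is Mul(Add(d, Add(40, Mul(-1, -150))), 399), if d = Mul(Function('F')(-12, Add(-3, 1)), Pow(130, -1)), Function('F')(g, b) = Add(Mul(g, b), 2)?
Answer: Rational(379449, 5) ≈ 75890.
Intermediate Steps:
Function('F')(g, b) = Add(2, Mul(b, g)) (Function('F')(g, b) = Add(Mul(b, g), 2) = Add(2, Mul(b, g)))
d = Rational(1, 5) (d = Mul(Add(2, Mul(Add(-3, 1), -12)), Pow(130, -1)) = Mul(Add(2, Mul(-2, -12)), Rational(1, 130)) = Mul(Add(2, 24), Rational(1, 130)) = Mul(26, Rational(1, 130)) = Rational(1, 5) ≈ 0.20000)
Mul(Add(d, Add(40, Mul(-1, -150))), 399) = Mul(Add(Rational(1, 5), Add(40, Mul(-1, -150))), 399) = Mul(Add(Rational(1, 5), Add(40, 150)), 399) = Mul(Add(Rational(1, 5), 190), 399) = Mul(Rational(951, 5), 399) = Rational(379449, 5)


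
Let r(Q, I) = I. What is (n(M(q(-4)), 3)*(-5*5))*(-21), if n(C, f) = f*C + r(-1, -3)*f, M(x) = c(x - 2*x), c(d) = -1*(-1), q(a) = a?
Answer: -3150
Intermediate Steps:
c(d) = 1
M(x) = 1
n(C, f) = -3*f + C*f (n(C, f) = f*C - 3*f = C*f - 3*f = -3*f + C*f)
(n(M(q(-4)), 3)*(-5*5))*(-21) = ((3*(-3 + 1))*(-5*5))*(-21) = ((3*(-2))*(-25))*(-21) = -6*(-25)*(-21) = 150*(-21) = -3150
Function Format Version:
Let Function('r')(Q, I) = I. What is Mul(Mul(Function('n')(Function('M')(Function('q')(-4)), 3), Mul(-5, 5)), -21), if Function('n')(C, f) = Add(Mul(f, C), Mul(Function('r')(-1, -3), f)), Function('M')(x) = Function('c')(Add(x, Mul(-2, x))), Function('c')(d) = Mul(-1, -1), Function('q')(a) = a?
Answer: -3150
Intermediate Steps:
Function('c')(d) = 1
Function('M')(x) = 1
Function('n')(C, f) = Add(Mul(-3, f), Mul(C, f)) (Function('n')(C, f) = Add(Mul(f, C), Mul(-3, f)) = Add(Mul(C, f), Mul(-3, f)) = Add(Mul(-3, f), Mul(C, f)))
Mul(Mul(Function('n')(Function('M')(Function('q')(-4)), 3), Mul(-5, 5)), -21) = Mul(Mul(Mul(3, Add(-3, 1)), Mul(-5, 5)), -21) = Mul(Mul(Mul(3, -2), -25), -21) = Mul(Mul(-6, -25), -21) = Mul(150, -21) = -3150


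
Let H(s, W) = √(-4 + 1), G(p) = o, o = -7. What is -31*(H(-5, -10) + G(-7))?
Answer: 217 - 31*I*√3 ≈ 217.0 - 53.694*I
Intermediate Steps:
G(p) = -7
H(s, W) = I*√3 (H(s, W) = √(-3) = I*√3)
-31*(H(-5, -10) + G(-7)) = -31*(I*√3 - 7) = -31*(-7 + I*√3) = 217 - 31*I*√3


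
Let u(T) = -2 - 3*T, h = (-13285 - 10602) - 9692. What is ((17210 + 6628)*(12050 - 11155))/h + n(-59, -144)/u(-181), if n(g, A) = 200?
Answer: -3845174870/6055413 ≈ -635.00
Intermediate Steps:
h = -33579 (h = -23887 - 9692 = -33579)
((17210 + 6628)*(12050 - 11155))/h + n(-59, -144)/u(-181) = ((17210 + 6628)*(12050 - 11155))/(-33579) + 200/(-2 - 3*(-181)) = (23838*895)*(-1/33579) + 200/(-2 + 543) = 21335010*(-1/33579) + 200/541 = -7111670/11193 + 200*(1/541) = -7111670/11193 + 200/541 = -3845174870/6055413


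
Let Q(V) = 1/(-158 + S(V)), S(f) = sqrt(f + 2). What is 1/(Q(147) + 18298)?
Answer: 454064712/8308473209093 + sqrt(149)/8308473209093 ≈ 5.4651e-5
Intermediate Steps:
S(f) = sqrt(2 + f)
Q(V) = 1/(-158 + sqrt(2 + V))
1/(Q(147) + 18298) = 1/(1/(-158 + sqrt(2 + 147)) + 18298) = 1/(1/(-158 + sqrt(149)) + 18298) = 1/(18298 + 1/(-158 + sqrt(149)))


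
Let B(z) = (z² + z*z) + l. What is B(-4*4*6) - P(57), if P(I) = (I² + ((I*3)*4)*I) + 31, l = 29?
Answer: -23807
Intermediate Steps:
P(I) = 31 + 13*I² (P(I) = (I² + ((3*I)*4)*I) + 31 = (I² + (12*I)*I) + 31 = (I² + 12*I²) + 31 = 13*I² + 31 = 31 + 13*I²)
B(z) = 29 + 2*z² (B(z) = (z² + z*z) + 29 = (z² + z²) + 29 = 2*z² + 29 = 29 + 2*z²)
B(-4*4*6) - P(57) = (29 + 2*(-4*4*6)²) - (31 + 13*57²) = (29 + 2*(-16*6)²) - (31 + 13*3249) = (29 + 2*(-96)²) - (31 + 42237) = (29 + 2*9216) - 1*42268 = (29 + 18432) - 42268 = 18461 - 42268 = -23807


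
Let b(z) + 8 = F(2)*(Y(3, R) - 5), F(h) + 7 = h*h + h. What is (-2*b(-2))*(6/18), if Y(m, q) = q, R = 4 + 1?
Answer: 16/3 ≈ 5.3333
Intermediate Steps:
R = 5
F(h) = -7 + h + h**2 (F(h) = -7 + (h*h + h) = -7 + (h**2 + h) = -7 + (h + h**2) = -7 + h + h**2)
b(z) = -8 (b(z) = -8 + (-7 + 2 + 2**2)*(5 - 5) = -8 + (-7 + 2 + 4)*0 = -8 - 1*0 = -8 + 0 = -8)
(-2*b(-2))*(6/18) = (-2*(-8))*(6/18) = 16*(6*(1/18)) = 16*(1/3) = 16/3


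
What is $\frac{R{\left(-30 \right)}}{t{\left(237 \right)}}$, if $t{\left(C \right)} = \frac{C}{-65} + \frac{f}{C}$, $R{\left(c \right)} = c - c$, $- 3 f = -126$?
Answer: $0$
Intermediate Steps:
$f = 42$ ($f = \left(- \frac{1}{3}\right) \left(-126\right) = 42$)
$R{\left(c \right)} = 0$
$t{\left(C \right)} = \frac{42}{C} - \frac{C}{65}$ ($t{\left(C \right)} = \frac{C}{-65} + \frac{42}{C} = C \left(- \frac{1}{65}\right) + \frac{42}{C} = - \frac{C}{65} + \frac{42}{C} = \frac{42}{C} - \frac{C}{65}$)
$\frac{R{\left(-30 \right)}}{t{\left(237 \right)}} = \frac{0}{\frac{42}{237} - \frac{237}{65}} = \frac{0}{42 \cdot \frac{1}{237} - \frac{237}{65}} = \frac{0}{\frac{14}{79} - \frac{237}{65}} = \frac{0}{- \frac{17813}{5135}} = 0 \left(- \frac{5135}{17813}\right) = 0$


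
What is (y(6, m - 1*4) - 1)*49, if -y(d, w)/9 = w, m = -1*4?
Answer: 3479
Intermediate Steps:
m = -4
y(d, w) = -9*w
(y(6, m - 1*4) - 1)*49 = (-9*(-4 - 1*4) - 1)*49 = (-9*(-4 - 4) - 1)*49 = (-9*(-8) - 1)*49 = (72 - 1)*49 = 71*49 = 3479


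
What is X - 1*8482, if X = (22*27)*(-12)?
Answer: -15610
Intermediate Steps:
X = -7128 (X = 594*(-12) = -7128)
X - 1*8482 = -7128 - 1*8482 = -7128 - 8482 = -15610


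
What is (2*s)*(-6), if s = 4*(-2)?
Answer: 96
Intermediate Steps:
s = -8
(2*s)*(-6) = (2*(-8))*(-6) = -16*(-6) = 96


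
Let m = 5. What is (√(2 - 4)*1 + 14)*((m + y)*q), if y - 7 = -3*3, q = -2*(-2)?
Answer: 168 + 12*I*√2 ≈ 168.0 + 16.971*I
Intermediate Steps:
q = 4
y = -2 (y = 7 - 3*3 = 7 - 9 = -2)
(√(2 - 4)*1 + 14)*((m + y)*q) = (√(2 - 4)*1 + 14)*((5 - 2)*4) = (√(-2)*1 + 14)*(3*4) = ((I*√2)*1 + 14)*12 = (I*√2 + 14)*12 = (14 + I*√2)*12 = 168 + 12*I*√2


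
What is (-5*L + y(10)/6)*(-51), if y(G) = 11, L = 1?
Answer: 323/2 ≈ 161.50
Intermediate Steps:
(-5*L + y(10)/6)*(-51) = (-5*1 + 11/6)*(-51) = (-5 + 11*(⅙))*(-51) = (-5 + 11/6)*(-51) = -19/6*(-51) = 323/2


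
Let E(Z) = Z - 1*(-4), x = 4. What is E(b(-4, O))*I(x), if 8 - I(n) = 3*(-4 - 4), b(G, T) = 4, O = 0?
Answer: 256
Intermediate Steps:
I(n) = 32 (I(n) = 8 - 3*(-4 - 4) = 8 - 3*(-8) = 8 - 1*(-24) = 8 + 24 = 32)
E(Z) = 4 + Z (E(Z) = Z + 4 = 4 + Z)
E(b(-4, O))*I(x) = (4 + 4)*32 = 8*32 = 256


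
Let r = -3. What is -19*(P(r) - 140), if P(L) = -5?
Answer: 2755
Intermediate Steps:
-19*(P(r) - 140) = -19*(-5 - 140) = -19*(-145) = 2755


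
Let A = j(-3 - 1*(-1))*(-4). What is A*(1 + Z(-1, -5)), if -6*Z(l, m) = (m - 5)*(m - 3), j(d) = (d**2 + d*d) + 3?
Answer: 1628/3 ≈ 542.67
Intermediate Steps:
j(d) = 3 + 2*d**2 (j(d) = (d**2 + d**2) + 3 = 2*d**2 + 3 = 3 + 2*d**2)
Z(l, m) = -(-5 + m)*(-3 + m)/6 (Z(l, m) = -(m - 5)*(m - 3)/6 = -(-5 + m)*(-3 + m)/6)
A = -44 (A = (3 + 2*(-3 - 1*(-1))**2)*(-4) = (3 + 2*(-3 + 1)**2)*(-4) = (3 + 2*(-2)**2)*(-4) = (3 + 2*4)*(-4) = (3 + 8)*(-4) = 11*(-4) = -44)
A*(1 + Z(-1, -5)) = -44*(1 + (-5/2 - 1/6*(-5)**2 + (4/3)*(-5))) = -44*(1 + (-5/2 - 1/6*25 - 20/3)) = -44*(1 + (-5/2 - 25/6 - 20/3)) = -44*(1 - 40/3) = -44*(-37/3) = 1628/3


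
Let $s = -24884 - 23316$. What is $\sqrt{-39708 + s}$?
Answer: $2 i \sqrt{21977} \approx 296.49 i$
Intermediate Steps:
$s = -48200$ ($s = -24884 - 23316 = -48200$)
$\sqrt{-39708 + s} = \sqrt{-39708 - 48200} = \sqrt{-87908} = 2 i \sqrt{21977}$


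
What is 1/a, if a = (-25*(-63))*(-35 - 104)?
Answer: -1/218925 ≈ -4.5678e-6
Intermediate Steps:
a = -218925 (a = 1575*(-139) = -218925)
1/a = 1/(-218925) = -1/218925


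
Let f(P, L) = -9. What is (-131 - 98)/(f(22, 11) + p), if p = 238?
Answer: -1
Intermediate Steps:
(-131 - 98)/(f(22, 11) + p) = (-131 - 98)/(-9 + 238) = -229/229 = -229*1/229 = -1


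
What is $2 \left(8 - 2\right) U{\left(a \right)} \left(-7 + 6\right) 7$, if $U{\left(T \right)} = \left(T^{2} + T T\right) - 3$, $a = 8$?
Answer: $-10500$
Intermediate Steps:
$U{\left(T \right)} = -3 + 2 T^{2}$ ($U{\left(T \right)} = \left(T^{2} + T^{2}\right) - 3 = 2 T^{2} - 3 = -3 + 2 T^{2}$)
$2 \left(8 - 2\right) U{\left(a \right)} \left(-7 + 6\right) 7 = 2 \left(8 - 2\right) \left(-3 + 2 \cdot 8^{2}\right) \left(-7 + 6\right) 7 = 2 \cdot 6 \left(-3 + 2 \cdot 64\right) \left(\left(-1\right) 7\right) = 12 \left(-3 + 128\right) \left(-7\right) = 12 \cdot 125 \left(-7\right) = 1500 \left(-7\right) = -10500$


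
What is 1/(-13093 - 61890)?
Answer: -1/74983 ≈ -1.3336e-5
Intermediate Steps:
1/(-13093 - 61890) = 1/(-74983) = -1/74983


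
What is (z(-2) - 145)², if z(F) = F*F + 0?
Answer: 19881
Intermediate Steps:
z(F) = F² (z(F) = F² + 0 = F²)
(z(-2) - 145)² = ((-2)² - 145)² = (4 - 145)² = (-141)² = 19881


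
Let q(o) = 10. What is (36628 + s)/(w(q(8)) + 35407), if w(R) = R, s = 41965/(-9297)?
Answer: 340488551/329271849 ≈ 1.0341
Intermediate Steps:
s = -41965/9297 (s = 41965*(-1/9297) = -41965/9297 ≈ -4.5138)
(36628 + s)/(w(q(8)) + 35407) = (36628 - 41965/9297)/(10 + 35407) = (340488551/9297)/35417 = (340488551/9297)*(1/35417) = 340488551/329271849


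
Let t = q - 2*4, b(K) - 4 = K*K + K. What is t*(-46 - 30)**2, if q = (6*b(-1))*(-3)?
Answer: -462080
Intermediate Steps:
b(K) = 4 + K + K**2 (b(K) = 4 + (K*K + K) = 4 + (K**2 + K) = 4 + (K + K**2) = 4 + K + K**2)
q = -72 (q = (6*(4 - 1 + (-1)**2))*(-3) = (6*(4 - 1 + 1))*(-3) = (6*4)*(-3) = 24*(-3) = -72)
t = -80 (t = -72 - 2*4 = -72 - 8 = -80)
t*(-46 - 30)**2 = -80*(-46 - 30)**2 = -80*(-76)**2 = -80*5776 = -462080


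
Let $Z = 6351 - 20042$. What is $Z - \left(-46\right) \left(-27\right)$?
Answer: $-14933$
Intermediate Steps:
$Z = -13691$
$Z - \left(-46\right) \left(-27\right) = -13691 - \left(-46\right) \left(-27\right) = -13691 - 1242 = -14933$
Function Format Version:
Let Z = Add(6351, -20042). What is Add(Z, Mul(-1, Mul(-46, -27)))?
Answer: -14933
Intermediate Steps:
Z = -13691
Add(Z, Mul(-1, Mul(-46, -27))) = Add(-13691, Mul(-1, Mul(-46, -27))) = Add(-13691, Mul(-1, 1242)) = Add(-13691, -1242) = -14933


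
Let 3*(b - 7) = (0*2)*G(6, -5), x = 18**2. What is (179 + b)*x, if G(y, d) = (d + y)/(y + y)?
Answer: 60264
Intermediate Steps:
x = 324
G(y, d) = (d + y)/(2*y) (G(y, d) = (d + y)/((2*y)) = (d + y)*(1/(2*y)) = (d + y)/(2*y))
b = 7 (b = 7 + ((0*2)*((1/2)*(-5 + 6)/6))/3 = 7 + (0*((1/2)*(1/6)*1))/3 = 7 + (0*(1/12))/3 = 7 + (1/3)*0 = 7 + 0 = 7)
(179 + b)*x = (179 + 7)*324 = 186*324 = 60264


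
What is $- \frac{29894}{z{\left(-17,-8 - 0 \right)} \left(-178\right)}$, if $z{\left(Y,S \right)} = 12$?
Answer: $\frac{14947}{1068} \approx 13.995$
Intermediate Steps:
$- \frac{29894}{z{\left(-17,-8 - 0 \right)} \left(-178\right)} = - \frac{29894}{12 \left(-178\right)} = - \frac{29894}{-2136} = \left(-29894\right) \left(- \frac{1}{2136}\right) = \frac{14947}{1068}$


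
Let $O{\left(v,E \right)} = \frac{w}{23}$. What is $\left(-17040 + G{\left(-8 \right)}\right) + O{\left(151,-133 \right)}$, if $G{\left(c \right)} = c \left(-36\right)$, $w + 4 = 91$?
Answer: $- \frac{385209}{23} \approx -16748.0$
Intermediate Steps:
$w = 87$ ($w = -4 + 91 = 87$)
$G{\left(c \right)} = - 36 c$
$O{\left(v,E \right)} = \frac{87}{23}$
$\left(-17040 + G{\left(-8 \right)}\right) + O{\left(151,-133 \right)} = \left(-17040 - -288\right) + \frac{87}{23} = \left(-17040 + 288\right) + \frac{87}{23} = -16752 + \frac{87}{23} = - \frac{385209}{23}$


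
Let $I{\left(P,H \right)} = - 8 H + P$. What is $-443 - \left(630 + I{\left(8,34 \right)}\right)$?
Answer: $-809$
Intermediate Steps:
$I{\left(P,H \right)} = P - 8 H$
$-443 - \left(630 + I{\left(8,34 \right)}\right) = -443 - \left(638 - 272\right) = -443 - 366 = -809$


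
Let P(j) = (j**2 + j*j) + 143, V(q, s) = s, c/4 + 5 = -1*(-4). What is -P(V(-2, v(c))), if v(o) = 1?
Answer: -145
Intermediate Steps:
c = -4 (c = -20 + 4*(-1*(-4)) = -20 + 4*4 = -20 + 16 = -4)
P(j) = 143 + 2*j**2 (P(j) = (j**2 + j**2) + 143 = 2*j**2 + 143 = 143 + 2*j**2)
-P(V(-2, v(c))) = -(143 + 2*1**2) = -(143 + 2*1) = -(143 + 2) = -1*145 = -145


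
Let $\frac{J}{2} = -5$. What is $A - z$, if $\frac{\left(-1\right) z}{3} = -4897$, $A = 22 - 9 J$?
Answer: $-14579$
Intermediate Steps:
$J = -10$ ($J = 2 \left(-5\right) = -10$)
$A = 112$ ($A = 22 - -90 = 22 + 90 = 112$)
$z = 14691$ ($z = \left(-3\right) \left(-4897\right) = 14691$)
$A - z = 112 - 14691 = -14579$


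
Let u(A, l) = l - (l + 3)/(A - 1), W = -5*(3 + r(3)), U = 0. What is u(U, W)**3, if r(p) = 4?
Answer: -300763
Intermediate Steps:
W = -35 (W = -5*(3 + 4) = -5*7 = -35)
u(A, l) = l - (3 + l)/(-1 + A)
u(U, W)**3 = ((-3 - 2*(-35) + 0*(-35))/(-1 + 0))**3 = ((-3 + 70 + 0)/(-1))**3 = (-1*67)**3 = (-67)**3 = -300763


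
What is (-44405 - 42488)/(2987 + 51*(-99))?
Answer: 86893/2062 ≈ 42.140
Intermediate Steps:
(-44405 - 42488)/(2987 + 51*(-99)) = -86893/(2987 - 5049) = -86893/(-2062) = -86893*(-1/2062) = 86893/2062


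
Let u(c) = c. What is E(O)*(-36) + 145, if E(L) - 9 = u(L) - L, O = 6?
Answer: -179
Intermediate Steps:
E(L) = 9 (E(L) = 9 + (L - L) = 9 + 0 = 9)
E(O)*(-36) + 145 = 9*(-36) + 145 = -324 + 145 = -179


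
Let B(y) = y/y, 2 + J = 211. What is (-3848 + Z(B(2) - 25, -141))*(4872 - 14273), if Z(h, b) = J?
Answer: 34210239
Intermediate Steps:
J = 209 (J = -2 + 211 = 209)
B(y) = 1
Z(h, b) = 209
(-3848 + Z(B(2) - 25, -141))*(4872 - 14273) = (-3848 + 209)*(4872 - 14273) = -3639*(-9401) = 34210239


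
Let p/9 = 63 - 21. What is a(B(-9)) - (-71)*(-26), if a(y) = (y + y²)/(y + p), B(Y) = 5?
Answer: -706988/383 ≈ -1845.9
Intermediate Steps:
p = 378 (p = 9*(63 - 21) = 9*42 = 378)
a(y) = (y + y²)/(378 + y) (a(y) = (y + y²)/(y + 378) = (y + y²)/(378 + y))
a(B(-9)) - (-71)*(-26) = 5*(1 + 5)/(378 + 5) - (-71)*(-26) = 5*6/383 - 1*1846 = 5*(1/383)*6 - 1846 = 30/383 - 1846 = -706988/383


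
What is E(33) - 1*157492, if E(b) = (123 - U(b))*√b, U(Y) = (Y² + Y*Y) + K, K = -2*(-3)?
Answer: -157492 - 2061*√33 ≈ -1.6933e+5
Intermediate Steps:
K = 6
U(Y) = 6 + 2*Y² (U(Y) = (Y² + Y*Y) + 6 = (Y² + Y²) + 6 = 2*Y² + 6 = 6 + 2*Y²)
E(b) = √b*(117 - 2*b²) (E(b) = (123 - (6 + 2*b²))*√b = (123 + (-6 - 2*b²))*√b = (117 - 2*b²)*√b = √b*(117 - 2*b²))
E(33) - 1*157492 = √33*(117 - 2*33²) - 1*157492 = √33*(117 - 2*1089) - 157492 = √33*(117 - 2178) - 157492 = √33*(-2061) - 157492 = -2061*√33 - 157492 = -157492 - 2061*√33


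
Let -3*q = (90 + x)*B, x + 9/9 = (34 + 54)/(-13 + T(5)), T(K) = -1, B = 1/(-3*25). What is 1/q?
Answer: 525/193 ≈ 2.7202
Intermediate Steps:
B = -1/75 (B = 1/(-75) = -1/75 ≈ -0.013333)
x = -51/7 (x = -1 + (34 + 54)/(-13 - 1) = -1 + 88/(-14) = -1 + 88*(-1/14) = -1 - 44/7 = -51/7 ≈ -7.2857)
q = 193/525 (q = -(90 - 51/7)*(-1)/(3*75) = -193*(-1)/(7*75) = -⅓*(-193/175) = 193/525 ≈ 0.36762)
1/q = 1/(193/525) = 525/193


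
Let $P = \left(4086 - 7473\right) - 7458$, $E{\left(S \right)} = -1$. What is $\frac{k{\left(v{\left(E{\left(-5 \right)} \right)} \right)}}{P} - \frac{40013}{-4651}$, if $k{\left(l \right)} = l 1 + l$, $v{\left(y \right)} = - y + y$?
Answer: $\frac{40013}{4651} \approx 8.6031$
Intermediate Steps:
$v{\left(y \right)} = 0$
$k{\left(l \right)} = 2 l$ ($k{\left(l \right)} = l + l = 2 l$)
$P = -10845$ ($P = -3387 - 7458 = -10845$)
$\frac{k{\left(v{\left(E{\left(-5 \right)} \right)} \right)}}{P} - \frac{40013}{-4651} = \frac{2 \cdot 0}{-10845} - \frac{40013}{-4651} = 0 \left(- \frac{1}{10845}\right) - - \frac{40013}{4651} = 0 + \frac{40013}{4651} = \frac{40013}{4651}$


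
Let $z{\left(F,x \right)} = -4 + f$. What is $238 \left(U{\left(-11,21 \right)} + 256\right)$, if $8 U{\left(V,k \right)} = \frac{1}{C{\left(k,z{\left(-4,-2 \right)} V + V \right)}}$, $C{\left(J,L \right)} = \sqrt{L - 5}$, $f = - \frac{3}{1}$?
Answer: $60928 + \frac{119 \sqrt{61}}{244} \approx 60932.0$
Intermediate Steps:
$f = -3$ ($f = \left(-3\right) 1 = -3$)
$z{\left(F,x \right)} = -7$ ($z{\left(F,x \right)} = -4 - 3 = -7$)
$C{\left(J,L \right)} = \sqrt{-5 + L}$
$U{\left(V,k \right)} = \frac{1}{8 \sqrt{-5 - 6 V}}$ ($U{\left(V,k \right)} = \frac{1}{8 \sqrt{-5 + \left(- 7 V + V\right)}} = \frac{1}{8 \sqrt{-5 - 6 V}}$)
$238 \left(U{\left(-11,21 \right)} + 256\right) = 238 \left(\frac{1}{8 \sqrt{-5 - -66}} + 256\right) = 238 \left(\frac{1}{8 \sqrt{-5 + 66}} + 256\right) = 238 \left(\frac{1}{8 \sqrt{61}} + 256\right) = 238 \left(\frac{\frac{1}{61} \sqrt{61}}{8} + 256\right) = 238 \left(\frac{\sqrt{61}}{488} + 256\right) = 238 \left(256 + \frac{\sqrt{61}}{488}\right) = 60928 + \frac{119 \sqrt{61}}{244}$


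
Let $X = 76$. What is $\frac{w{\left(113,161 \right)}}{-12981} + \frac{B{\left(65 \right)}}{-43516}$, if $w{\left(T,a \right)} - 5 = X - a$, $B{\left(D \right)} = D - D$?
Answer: $\frac{80}{12981} \approx 0.0061629$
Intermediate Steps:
$B{\left(D \right)} = 0$
$w{\left(T,a \right)} = 81 - a$ ($w{\left(T,a \right)} = 5 - \left(-76 + a\right) = 81 - a$)
$\frac{w{\left(113,161 \right)}}{-12981} + \frac{B{\left(65 \right)}}{-43516} = \frac{81 - 161}{-12981} + \frac{0}{-43516} = \left(81 - 161\right) \left(- \frac{1}{12981}\right) + 0 \left(- \frac{1}{43516}\right) = \left(-80\right) \left(- \frac{1}{12981}\right) + 0 = \frac{80}{12981} + 0 = \frac{80}{12981}$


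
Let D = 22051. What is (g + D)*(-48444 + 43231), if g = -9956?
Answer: -63051235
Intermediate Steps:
(g + D)*(-48444 + 43231) = (-9956 + 22051)*(-48444 + 43231) = 12095*(-5213) = -63051235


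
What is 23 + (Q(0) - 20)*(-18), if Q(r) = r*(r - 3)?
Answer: 383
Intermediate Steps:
Q(r) = r*(-3 + r)
23 + (Q(0) - 20)*(-18) = 23 + (0*(-3 + 0) - 20)*(-18) = 23 + (0*(-3) - 20)*(-18) = 23 + (0 - 20)*(-18) = 23 - 20*(-18) = 23 + 360 = 383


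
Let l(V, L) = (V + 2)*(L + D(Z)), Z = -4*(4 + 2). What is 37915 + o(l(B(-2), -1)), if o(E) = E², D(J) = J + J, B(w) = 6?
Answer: 191579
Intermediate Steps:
Z = -24 (Z = -4*6 = -24)
D(J) = 2*J
l(V, L) = (-48 + L)*(2 + V) (l(V, L) = (V + 2)*(L + 2*(-24)) = (2 + V)*(L - 48) = (2 + V)*(-48 + L) = (-48 + L)*(2 + V))
37915 + o(l(B(-2), -1)) = 37915 + (-96 - 48*6 + 2*(-1) - 1*6)² = 37915 + (-96 - 288 - 2 - 6)² = 37915 + (-392)² = 37915 + 153664 = 191579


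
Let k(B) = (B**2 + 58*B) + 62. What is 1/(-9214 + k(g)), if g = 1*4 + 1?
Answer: -1/8837 ≈ -0.00011316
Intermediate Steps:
g = 5 (g = 4 + 1 = 5)
k(B) = 62 + B**2 + 58*B
1/(-9214 + k(g)) = 1/(-9214 + (62 + 5**2 + 58*5)) = 1/(-9214 + (62 + 25 + 290)) = 1/(-9214 + 377) = 1/(-8837) = -1/8837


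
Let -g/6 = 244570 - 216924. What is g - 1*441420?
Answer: -607296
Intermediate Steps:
g = -165876 (g = -6*(244570 - 216924) = -6*27646 = -165876)
g - 1*441420 = -165876 - 1*441420 = -165876 - 441420 = -607296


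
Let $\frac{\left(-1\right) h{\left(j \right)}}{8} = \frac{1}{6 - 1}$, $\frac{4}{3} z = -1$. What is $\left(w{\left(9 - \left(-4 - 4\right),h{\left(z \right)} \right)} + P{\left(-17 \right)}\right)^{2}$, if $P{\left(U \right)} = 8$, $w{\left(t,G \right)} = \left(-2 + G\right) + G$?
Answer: $\frac{196}{25} \approx 7.84$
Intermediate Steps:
$z = - \frac{3}{4}$ ($z = \frac{3}{4} \left(-1\right) = - \frac{3}{4} \approx -0.75$)
$h{\left(j \right)} = - \frac{8}{5}$ ($h{\left(j \right)} = - \frac{8}{6 - 1} = - \frac{8}{5}$)
$w{\left(t,G \right)} = -2 + 2 G$
$\left(w{\left(9 - \left(-4 - 4\right),h{\left(z \right)} \right)} + P{\left(-17 \right)}\right)^{2} = \left(\left(-2 + 2 \left(- \frac{8}{5}\right)\right) + 8\right)^{2} = \left(\left(-2 - \frac{16}{5}\right) + 8\right)^{2} = \left(- \frac{26}{5} + 8\right)^{2} = \left(\frac{14}{5}\right)^{2} = \frac{196}{25}$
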